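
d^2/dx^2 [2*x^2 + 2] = 4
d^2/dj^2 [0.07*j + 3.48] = 0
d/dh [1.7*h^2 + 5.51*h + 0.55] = 3.4*h + 5.51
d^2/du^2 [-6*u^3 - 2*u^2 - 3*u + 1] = -36*u - 4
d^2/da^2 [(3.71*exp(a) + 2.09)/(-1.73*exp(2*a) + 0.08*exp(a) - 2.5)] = (-11.103659*exp(4*a) - 25.534108*exp(3*a) + 97.142268*exp(2*a) + 35.401624*exp(a) - 23.6055)*exp(a)/(5.177717*exp(6*a) - 0.718296*exp(5*a) + 22.479966*exp(4*a) - 2.076512*exp(3*a) + 32.4855*exp(2*a) - 1.5*exp(a) + 15.625)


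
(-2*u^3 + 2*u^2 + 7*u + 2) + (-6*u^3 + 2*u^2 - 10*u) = -8*u^3 + 4*u^2 - 3*u + 2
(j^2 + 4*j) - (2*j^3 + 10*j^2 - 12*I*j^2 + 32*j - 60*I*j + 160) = -2*j^3 - 9*j^2 + 12*I*j^2 - 28*j + 60*I*j - 160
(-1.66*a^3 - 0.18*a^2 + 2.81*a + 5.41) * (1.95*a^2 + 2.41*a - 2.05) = -3.237*a^5 - 4.3516*a^4 + 8.4487*a^3 + 17.6906*a^2 + 7.2776*a - 11.0905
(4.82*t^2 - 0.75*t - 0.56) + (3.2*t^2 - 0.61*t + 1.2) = 8.02*t^2 - 1.36*t + 0.64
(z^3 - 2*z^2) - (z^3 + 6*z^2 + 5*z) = -8*z^2 - 5*z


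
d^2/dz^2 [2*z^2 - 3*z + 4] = 4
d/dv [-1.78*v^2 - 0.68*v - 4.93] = -3.56*v - 0.68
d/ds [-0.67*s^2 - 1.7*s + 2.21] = -1.34*s - 1.7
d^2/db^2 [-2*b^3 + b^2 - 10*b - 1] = 2 - 12*b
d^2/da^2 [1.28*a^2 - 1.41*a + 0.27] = 2.56000000000000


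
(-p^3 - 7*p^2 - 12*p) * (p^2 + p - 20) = -p^5 - 8*p^4 + p^3 + 128*p^2 + 240*p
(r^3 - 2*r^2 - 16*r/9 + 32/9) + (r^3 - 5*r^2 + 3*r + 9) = 2*r^3 - 7*r^2 + 11*r/9 + 113/9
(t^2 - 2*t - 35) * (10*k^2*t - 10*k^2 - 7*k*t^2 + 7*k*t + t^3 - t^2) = 10*k^2*t^3 - 30*k^2*t^2 - 330*k^2*t + 350*k^2 - 7*k*t^4 + 21*k*t^3 + 231*k*t^2 - 245*k*t + t^5 - 3*t^4 - 33*t^3 + 35*t^2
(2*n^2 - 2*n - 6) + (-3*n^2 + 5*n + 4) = -n^2 + 3*n - 2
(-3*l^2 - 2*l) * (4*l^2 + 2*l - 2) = -12*l^4 - 14*l^3 + 2*l^2 + 4*l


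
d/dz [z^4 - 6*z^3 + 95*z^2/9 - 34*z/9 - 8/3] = 4*z^3 - 18*z^2 + 190*z/9 - 34/9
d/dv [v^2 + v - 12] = 2*v + 1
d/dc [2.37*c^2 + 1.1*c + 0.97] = 4.74*c + 1.1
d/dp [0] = 0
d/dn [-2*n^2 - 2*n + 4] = -4*n - 2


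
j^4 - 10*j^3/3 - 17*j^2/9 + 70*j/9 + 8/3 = (j - 3)*(j - 2)*(j + 1/3)*(j + 4/3)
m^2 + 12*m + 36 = (m + 6)^2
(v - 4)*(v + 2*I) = v^2 - 4*v + 2*I*v - 8*I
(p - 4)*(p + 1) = p^2 - 3*p - 4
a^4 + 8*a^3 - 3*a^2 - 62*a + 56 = (a - 2)*(a - 1)*(a + 4)*(a + 7)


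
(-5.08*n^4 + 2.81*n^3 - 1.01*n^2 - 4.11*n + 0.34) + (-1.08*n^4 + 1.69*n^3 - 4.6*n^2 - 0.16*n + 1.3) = -6.16*n^4 + 4.5*n^3 - 5.61*n^2 - 4.27*n + 1.64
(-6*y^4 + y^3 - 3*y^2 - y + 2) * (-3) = 18*y^4 - 3*y^3 + 9*y^2 + 3*y - 6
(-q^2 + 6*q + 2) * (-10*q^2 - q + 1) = 10*q^4 - 59*q^3 - 27*q^2 + 4*q + 2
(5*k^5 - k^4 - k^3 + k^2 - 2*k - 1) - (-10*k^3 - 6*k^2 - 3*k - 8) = 5*k^5 - k^4 + 9*k^3 + 7*k^2 + k + 7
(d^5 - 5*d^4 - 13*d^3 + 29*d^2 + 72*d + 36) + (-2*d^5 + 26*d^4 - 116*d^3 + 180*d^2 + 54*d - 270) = -d^5 + 21*d^4 - 129*d^3 + 209*d^2 + 126*d - 234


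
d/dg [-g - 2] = -1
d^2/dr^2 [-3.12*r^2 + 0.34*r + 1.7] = -6.24000000000000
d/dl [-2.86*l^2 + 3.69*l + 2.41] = 3.69 - 5.72*l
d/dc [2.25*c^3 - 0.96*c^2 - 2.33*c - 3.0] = 6.75*c^2 - 1.92*c - 2.33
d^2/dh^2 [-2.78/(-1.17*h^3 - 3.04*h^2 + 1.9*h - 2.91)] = (-(19.5156*h + 16.9024)*(1.17*h^3 + 3.04*h^2 - 1.9*h + 2.91) + 2.78*(3.51*h^2 + 6.08*h - 1.9)*(7.02*h^2 + 12.16*h - 3.8))/(1.17*h^3 + 3.04*h^2 - 1.9*h + 2.91)^3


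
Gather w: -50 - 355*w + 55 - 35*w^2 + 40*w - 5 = -35*w^2 - 315*w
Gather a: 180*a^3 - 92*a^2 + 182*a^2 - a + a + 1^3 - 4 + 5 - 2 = 180*a^3 + 90*a^2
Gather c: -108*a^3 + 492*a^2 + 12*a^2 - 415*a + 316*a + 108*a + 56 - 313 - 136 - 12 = -108*a^3 + 504*a^2 + 9*a - 405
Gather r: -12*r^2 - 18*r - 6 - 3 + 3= -12*r^2 - 18*r - 6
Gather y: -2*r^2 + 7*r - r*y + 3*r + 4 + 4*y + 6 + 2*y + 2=-2*r^2 + 10*r + y*(6 - r) + 12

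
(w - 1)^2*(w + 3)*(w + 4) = w^4 + 5*w^3 - w^2 - 17*w + 12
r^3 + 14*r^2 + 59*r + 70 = (r + 2)*(r + 5)*(r + 7)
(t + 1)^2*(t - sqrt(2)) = t^3 - sqrt(2)*t^2 + 2*t^2 - 2*sqrt(2)*t + t - sqrt(2)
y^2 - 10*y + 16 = (y - 8)*(y - 2)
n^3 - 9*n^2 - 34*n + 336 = (n - 8)*(n - 7)*(n + 6)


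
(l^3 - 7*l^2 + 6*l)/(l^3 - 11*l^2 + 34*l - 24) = l/(l - 4)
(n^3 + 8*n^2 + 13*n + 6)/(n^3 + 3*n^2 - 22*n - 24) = (n + 1)/(n - 4)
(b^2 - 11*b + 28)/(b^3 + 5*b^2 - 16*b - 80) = (b - 7)/(b^2 + 9*b + 20)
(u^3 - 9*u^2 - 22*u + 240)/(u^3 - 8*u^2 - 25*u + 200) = (u - 6)/(u - 5)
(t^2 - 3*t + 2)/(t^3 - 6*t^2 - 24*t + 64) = (t - 1)/(t^2 - 4*t - 32)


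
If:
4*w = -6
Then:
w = -3/2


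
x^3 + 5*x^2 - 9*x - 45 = (x - 3)*(x + 3)*(x + 5)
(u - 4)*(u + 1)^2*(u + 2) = u^4 - 11*u^2 - 18*u - 8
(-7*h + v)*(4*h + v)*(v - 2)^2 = -28*h^2*v^2 + 112*h^2*v - 112*h^2 - 3*h*v^3 + 12*h*v^2 - 12*h*v + v^4 - 4*v^3 + 4*v^2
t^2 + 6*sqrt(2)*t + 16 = (t + 2*sqrt(2))*(t + 4*sqrt(2))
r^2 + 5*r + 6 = (r + 2)*(r + 3)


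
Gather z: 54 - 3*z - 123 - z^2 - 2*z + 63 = -z^2 - 5*z - 6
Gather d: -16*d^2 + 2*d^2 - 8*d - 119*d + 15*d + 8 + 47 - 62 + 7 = -14*d^2 - 112*d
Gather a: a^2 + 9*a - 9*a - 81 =a^2 - 81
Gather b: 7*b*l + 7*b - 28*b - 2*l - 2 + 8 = b*(7*l - 21) - 2*l + 6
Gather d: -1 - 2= -3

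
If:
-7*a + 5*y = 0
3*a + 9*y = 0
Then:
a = 0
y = 0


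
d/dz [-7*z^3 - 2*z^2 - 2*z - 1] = -21*z^2 - 4*z - 2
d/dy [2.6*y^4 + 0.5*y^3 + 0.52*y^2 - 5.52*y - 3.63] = 10.4*y^3 + 1.5*y^2 + 1.04*y - 5.52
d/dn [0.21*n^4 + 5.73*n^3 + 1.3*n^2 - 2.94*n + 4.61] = 0.84*n^3 + 17.19*n^2 + 2.6*n - 2.94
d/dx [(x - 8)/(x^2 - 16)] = (x^2 - 2*x*(x - 8) - 16)/(x^2 - 16)^2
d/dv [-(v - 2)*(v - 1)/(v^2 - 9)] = (-3*v^2 + 22*v - 27)/(v^4 - 18*v^2 + 81)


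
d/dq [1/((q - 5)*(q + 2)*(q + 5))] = (-(q - 5)*(q + 2) - (q - 5)*(q + 5) - (q + 2)*(q + 5))/((q - 5)^2*(q + 2)^2*(q + 5)^2)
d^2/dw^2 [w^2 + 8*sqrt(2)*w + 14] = 2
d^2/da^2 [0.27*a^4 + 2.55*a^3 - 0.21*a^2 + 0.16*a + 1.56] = 3.24*a^2 + 15.3*a - 0.42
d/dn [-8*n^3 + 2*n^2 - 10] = 4*n*(1 - 6*n)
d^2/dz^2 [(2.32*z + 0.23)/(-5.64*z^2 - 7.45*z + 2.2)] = (-(2.32*z + 0.23)*(11.28*z + 7.45)*(22.56*z + 14.9) + (78.5088*z + 37.1624)*(5.64*z^2 + 7.45*z - 2.2))/(5.64*z^2 + 7.45*z - 2.2)^3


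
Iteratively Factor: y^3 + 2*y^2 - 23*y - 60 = (y + 3)*(y^2 - y - 20) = (y + 3)*(y + 4)*(y - 5)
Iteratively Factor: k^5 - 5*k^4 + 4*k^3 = (k)*(k^4 - 5*k^3 + 4*k^2) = k*(k - 1)*(k^3 - 4*k^2) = k*(k - 4)*(k - 1)*(k^2) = k^2*(k - 4)*(k - 1)*(k)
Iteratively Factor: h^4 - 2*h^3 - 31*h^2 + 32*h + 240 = (h - 5)*(h^3 + 3*h^2 - 16*h - 48) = (h - 5)*(h - 4)*(h^2 + 7*h + 12) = (h - 5)*(h - 4)*(h + 4)*(h + 3)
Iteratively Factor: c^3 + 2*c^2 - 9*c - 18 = (c - 3)*(c^2 + 5*c + 6) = (c - 3)*(c + 2)*(c + 3)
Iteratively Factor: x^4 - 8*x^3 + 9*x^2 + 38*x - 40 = (x - 4)*(x^3 - 4*x^2 - 7*x + 10) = (x - 5)*(x - 4)*(x^2 + x - 2) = (x - 5)*(x - 4)*(x + 2)*(x - 1)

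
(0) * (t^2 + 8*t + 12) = 0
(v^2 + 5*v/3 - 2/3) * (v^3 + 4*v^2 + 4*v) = v^5 + 17*v^4/3 + 10*v^3 + 4*v^2 - 8*v/3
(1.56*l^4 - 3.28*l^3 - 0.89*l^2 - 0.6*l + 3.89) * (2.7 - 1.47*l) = -2.2932*l^5 + 9.0336*l^4 - 7.5477*l^3 - 1.521*l^2 - 7.3383*l + 10.503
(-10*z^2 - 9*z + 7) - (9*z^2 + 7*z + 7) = -19*z^2 - 16*z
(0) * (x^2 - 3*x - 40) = 0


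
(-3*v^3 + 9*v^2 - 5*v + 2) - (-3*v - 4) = -3*v^3 + 9*v^2 - 2*v + 6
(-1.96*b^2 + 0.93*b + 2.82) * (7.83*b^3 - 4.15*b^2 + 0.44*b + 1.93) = -15.3468*b^5 + 15.4159*b^4 + 17.3587*b^3 - 15.0766*b^2 + 3.0357*b + 5.4426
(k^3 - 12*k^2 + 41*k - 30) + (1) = k^3 - 12*k^2 + 41*k - 29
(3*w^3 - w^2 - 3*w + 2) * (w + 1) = 3*w^4 + 2*w^3 - 4*w^2 - w + 2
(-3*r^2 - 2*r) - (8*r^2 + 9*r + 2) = -11*r^2 - 11*r - 2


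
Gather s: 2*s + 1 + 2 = 2*s + 3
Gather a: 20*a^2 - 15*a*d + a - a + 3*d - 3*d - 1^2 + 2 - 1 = 20*a^2 - 15*a*d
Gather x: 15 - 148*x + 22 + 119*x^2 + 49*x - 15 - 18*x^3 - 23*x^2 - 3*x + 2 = -18*x^3 + 96*x^2 - 102*x + 24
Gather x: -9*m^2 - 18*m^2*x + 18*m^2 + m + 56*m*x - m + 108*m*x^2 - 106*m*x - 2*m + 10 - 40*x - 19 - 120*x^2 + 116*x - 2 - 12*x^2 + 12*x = 9*m^2 - 2*m + x^2*(108*m - 132) + x*(-18*m^2 - 50*m + 88) - 11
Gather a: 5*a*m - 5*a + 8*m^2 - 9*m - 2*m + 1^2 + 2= a*(5*m - 5) + 8*m^2 - 11*m + 3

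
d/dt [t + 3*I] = 1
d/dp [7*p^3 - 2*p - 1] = 21*p^2 - 2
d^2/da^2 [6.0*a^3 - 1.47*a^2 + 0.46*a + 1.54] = 36.0*a - 2.94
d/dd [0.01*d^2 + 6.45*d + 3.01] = 0.02*d + 6.45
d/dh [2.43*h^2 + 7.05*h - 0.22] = 4.86*h + 7.05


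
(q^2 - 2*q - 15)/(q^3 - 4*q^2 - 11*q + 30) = 1/(q - 2)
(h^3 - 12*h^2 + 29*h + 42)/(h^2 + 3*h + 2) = (h^2 - 13*h + 42)/(h + 2)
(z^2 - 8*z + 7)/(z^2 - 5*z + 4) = (z - 7)/(z - 4)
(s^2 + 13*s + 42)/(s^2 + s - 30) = (s + 7)/(s - 5)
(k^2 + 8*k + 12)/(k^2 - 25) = (k^2 + 8*k + 12)/(k^2 - 25)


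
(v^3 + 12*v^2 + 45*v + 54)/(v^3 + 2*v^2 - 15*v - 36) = (v + 6)/(v - 4)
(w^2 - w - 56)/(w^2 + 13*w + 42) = (w - 8)/(w + 6)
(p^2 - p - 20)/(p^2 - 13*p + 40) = (p + 4)/(p - 8)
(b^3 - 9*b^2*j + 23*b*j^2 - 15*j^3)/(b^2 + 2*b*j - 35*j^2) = (b^2 - 4*b*j + 3*j^2)/(b + 7*j)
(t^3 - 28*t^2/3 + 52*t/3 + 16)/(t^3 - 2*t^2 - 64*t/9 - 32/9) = 3*(t - 6)/(3*t + 4)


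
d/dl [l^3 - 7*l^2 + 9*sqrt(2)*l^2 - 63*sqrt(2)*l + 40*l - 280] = 3*l^2 - 14*l + 18*sqrt(2)*l - 63*sqrt(2) + 40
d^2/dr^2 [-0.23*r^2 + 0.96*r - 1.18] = -0.460000000000000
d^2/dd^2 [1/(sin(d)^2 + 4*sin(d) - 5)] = -(4*sin(d)^3 + 16*sin(d)^2 + 46*sin(d) + 42)/((sin(d) - 1)^2*(sin(d) + 5)^3)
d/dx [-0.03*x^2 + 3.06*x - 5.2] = 3.06 - 0.06*x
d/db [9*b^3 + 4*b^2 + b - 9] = 27*b^2 + 8*b + 1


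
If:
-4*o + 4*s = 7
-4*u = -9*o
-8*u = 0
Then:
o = 0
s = 7/4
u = 0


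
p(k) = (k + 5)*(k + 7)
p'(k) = 2*k + 12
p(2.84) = 77.15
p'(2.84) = 17.68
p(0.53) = 41.64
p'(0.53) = 13.06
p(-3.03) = 7.82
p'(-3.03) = 5.94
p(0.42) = 40.22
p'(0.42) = 12.84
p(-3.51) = 5.20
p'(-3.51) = 4.98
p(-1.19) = 22.14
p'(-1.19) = 9.62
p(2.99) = 79.82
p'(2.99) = 17.98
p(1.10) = 49.41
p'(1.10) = 14.20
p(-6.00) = -1.00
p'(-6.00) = 0.00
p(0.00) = 35.00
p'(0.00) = 12.00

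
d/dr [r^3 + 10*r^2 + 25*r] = 3*r^2 + 20*r + 25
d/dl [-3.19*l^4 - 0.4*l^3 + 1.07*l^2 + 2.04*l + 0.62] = -12.76*l^3 - 1.2*l^2 + 2.14*l + 2.04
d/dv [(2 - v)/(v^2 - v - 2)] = 1/(v^2 + 2*v + 1)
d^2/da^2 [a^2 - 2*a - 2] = 2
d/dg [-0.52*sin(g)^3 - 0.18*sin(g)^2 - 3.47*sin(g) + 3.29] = (-0.36*sin(g) + 0.78*cos(2*g) - 4.25)*cos(g)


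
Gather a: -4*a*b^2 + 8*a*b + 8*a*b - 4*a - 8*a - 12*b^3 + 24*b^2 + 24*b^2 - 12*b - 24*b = a*(-4*b^2 + 16*b - 12) - 12*b^3 + 48*b^2 - 36*b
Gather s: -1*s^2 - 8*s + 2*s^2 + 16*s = s^2 + 8*s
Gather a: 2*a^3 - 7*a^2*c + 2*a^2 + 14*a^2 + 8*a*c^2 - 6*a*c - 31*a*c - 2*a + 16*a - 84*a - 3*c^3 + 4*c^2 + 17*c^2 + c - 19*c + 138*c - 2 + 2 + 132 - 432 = 2*a^3 + a^2*(16 - 7*c) + a*(8*c^2 - 37*c - 70) - 3*c^3 + 21*c^2 + 120*c - 300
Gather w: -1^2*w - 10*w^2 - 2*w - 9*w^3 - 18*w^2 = -9*w^3 - 28*w^2 - 3*w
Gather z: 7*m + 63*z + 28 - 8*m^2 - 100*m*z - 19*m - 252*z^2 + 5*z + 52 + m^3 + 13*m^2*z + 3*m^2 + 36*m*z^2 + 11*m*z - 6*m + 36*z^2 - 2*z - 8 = m^3 - 5*m^2 - 18*m + z^2*(36*m - 216) + z*(13*m^2 - 89*m + 66) + 72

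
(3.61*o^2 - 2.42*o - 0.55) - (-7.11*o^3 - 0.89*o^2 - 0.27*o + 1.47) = 7.11*o^3 + 4.5*o^2 - 2.15*o - 2.02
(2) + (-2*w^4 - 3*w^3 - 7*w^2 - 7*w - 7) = -2*w^4 - 3*w^3 - 7*w^2 - 7*w - 5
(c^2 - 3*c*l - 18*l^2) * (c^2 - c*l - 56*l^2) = c^4 - 4*c^3*l - 71*c^2*l^2 + 186*c*l^3 + 1008*l^4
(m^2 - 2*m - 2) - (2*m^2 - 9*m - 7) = -m^2 + 7*m + 5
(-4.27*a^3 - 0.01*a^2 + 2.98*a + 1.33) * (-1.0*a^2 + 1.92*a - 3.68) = 4.27*a^5 - 8.1884*a^4 + 12.7144*a^3 + 4.4284*a^2 - 8.4128*a - 4.8944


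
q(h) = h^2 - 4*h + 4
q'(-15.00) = -34.00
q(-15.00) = 289.00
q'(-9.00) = -22.00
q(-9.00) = 121.00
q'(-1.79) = -7.58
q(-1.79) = 14.36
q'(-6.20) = -16.40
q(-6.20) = 67.24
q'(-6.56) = -17.12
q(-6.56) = 73.27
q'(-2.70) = -9.40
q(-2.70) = 22.09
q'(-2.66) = -9.32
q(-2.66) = 21.72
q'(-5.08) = -14.16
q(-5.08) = 50.13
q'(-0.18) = -4.36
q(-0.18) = 4.75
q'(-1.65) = -7.30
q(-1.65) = 13.32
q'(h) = 2*h - 4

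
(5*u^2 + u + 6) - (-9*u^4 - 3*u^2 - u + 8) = 9*u^4 + 8*u^2 + 2*u - 2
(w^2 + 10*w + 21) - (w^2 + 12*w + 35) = -2*w - 14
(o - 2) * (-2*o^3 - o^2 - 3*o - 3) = -2*o^4 + 3*o^3 - o^2 + 3*o + 6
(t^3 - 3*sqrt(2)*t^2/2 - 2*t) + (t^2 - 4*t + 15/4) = t^3 - 3*sqrt(2)*t^2/2 + t^2 - 6*t + 15/4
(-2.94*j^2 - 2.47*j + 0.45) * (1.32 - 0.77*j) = 2.2638*j^3 - 1.9789*j^2 - 3.6069*j + 0.594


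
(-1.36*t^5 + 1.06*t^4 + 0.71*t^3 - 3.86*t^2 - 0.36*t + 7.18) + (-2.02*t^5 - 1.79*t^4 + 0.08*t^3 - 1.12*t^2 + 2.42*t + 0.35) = -3.38*t^5 - 0.73*t^4 + 0.79*t^3 - 4.98*t^2 + 2.06*t + 7.53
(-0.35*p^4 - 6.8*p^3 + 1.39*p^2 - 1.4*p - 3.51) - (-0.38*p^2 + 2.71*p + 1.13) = -0.35*p^4 - 6.8*p^3 + 1.77*p^2 - 4.11*p - 4.64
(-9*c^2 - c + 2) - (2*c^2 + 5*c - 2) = -11*c^2 - 6*c + 4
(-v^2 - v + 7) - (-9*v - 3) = -v^2 + 8*v + 10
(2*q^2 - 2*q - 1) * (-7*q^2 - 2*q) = -14*q^4 + 10*q^3 + 11*q^2 + 2*q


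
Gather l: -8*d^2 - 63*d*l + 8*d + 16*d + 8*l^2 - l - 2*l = -8*d^2 + 24*d + 8*l^2 + l*(-63*d - 3)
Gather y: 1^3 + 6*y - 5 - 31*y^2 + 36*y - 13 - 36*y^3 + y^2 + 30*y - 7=-36*y^3 - 30*y^2 + 72*y - 24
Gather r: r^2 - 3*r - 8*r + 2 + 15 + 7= r^2 - 11*r + 24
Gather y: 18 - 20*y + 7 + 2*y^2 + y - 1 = 2*y^2 - 19*y + 24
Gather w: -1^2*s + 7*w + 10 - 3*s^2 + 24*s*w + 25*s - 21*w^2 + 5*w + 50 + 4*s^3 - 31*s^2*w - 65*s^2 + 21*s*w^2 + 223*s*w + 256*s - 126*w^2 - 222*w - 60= 4*s^3 - 68*s^2 + 280*s + w^2*(21*s - 147) + w*(-31*s^2 + 247*s - 210)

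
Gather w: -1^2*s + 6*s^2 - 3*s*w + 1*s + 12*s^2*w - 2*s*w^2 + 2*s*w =6*s^2 - 2*s*w^2 + w*(12*s^2 - s)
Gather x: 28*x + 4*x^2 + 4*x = 4*x^2 + 32*x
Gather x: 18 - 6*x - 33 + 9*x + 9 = 3*x - 6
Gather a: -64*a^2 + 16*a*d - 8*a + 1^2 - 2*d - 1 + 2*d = -64*a^2 + a*(16*d - 8)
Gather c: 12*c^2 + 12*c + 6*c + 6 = 12*c^2 + 18*c + 6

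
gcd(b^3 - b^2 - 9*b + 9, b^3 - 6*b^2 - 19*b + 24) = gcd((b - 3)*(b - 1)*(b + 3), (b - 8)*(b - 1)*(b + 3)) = b^2 + 2*b - 3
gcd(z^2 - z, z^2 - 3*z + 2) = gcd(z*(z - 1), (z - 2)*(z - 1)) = z - 1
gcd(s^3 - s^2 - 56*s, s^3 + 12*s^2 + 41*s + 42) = s + 7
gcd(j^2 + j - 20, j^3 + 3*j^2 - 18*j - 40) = j^2 + j - 20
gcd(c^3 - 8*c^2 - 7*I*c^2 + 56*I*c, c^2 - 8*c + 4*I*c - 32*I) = c - 8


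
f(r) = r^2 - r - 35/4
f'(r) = 2*r - 1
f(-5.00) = 21.25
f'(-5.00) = -11.00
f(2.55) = -4.80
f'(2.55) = 4.10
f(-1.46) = -5.16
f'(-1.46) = -3.92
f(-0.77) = -7.39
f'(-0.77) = -2.54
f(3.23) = -1.55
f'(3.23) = 5.46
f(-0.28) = -8.39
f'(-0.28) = -1.56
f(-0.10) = -8.64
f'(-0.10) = -1.20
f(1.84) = -7.20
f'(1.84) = 2.68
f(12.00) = 123.25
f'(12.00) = 23.00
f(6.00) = 21.25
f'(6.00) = 11.00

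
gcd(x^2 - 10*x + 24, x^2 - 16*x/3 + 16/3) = x - 4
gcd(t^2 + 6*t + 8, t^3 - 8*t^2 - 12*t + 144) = t + 4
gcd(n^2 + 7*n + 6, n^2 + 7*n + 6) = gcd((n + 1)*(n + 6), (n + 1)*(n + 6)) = n^2 + 7*n + 6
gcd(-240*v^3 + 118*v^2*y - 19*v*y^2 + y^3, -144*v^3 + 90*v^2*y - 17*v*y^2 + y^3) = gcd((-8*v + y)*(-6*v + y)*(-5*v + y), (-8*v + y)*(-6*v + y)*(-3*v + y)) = 48*v^2 - 14*v*y + y^2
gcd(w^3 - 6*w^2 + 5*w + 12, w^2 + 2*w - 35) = 1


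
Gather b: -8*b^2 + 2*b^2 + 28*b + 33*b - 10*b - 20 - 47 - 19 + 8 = -6*b^2 + 51*b - 78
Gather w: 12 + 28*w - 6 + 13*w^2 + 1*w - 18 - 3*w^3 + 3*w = -3*w^3 + 13*w^2 + 32*w - 12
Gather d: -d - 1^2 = -d - 1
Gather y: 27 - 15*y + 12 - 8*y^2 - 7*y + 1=-8*y^2 - 22*y + 40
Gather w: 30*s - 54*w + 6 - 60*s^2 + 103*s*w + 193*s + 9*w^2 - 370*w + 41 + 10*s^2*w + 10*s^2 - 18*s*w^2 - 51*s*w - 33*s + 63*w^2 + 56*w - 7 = -50*s^2 + 190*s + w^2*(72 - 18*s) + w*(10*s^2 + 52*s - 368) + 40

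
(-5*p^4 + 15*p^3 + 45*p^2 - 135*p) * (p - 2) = -5*p^5 + 25*p^4 + 15*p^3 - 225*p^2 + 270*p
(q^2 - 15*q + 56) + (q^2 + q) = 2*q^2 - 14*q + 56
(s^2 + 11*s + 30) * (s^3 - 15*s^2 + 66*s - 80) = s^5 - 4*s^4 - 69*s^3 + 196*s^2 + 1100*s - 2400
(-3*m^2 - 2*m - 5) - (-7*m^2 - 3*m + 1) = 4*m^2 + m - 6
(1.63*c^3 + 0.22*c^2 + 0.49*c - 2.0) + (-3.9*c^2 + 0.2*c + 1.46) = 1.63*c^3 - 3.68*c^2 + 0.69*c - 0.54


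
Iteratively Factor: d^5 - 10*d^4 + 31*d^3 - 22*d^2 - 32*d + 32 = (d - 1)*(d^4 - 9*d^3 + 22*d^2 - 32) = (d - 1)*(d + 1)*(d^3 - 10*d^2 + 32*d - 32) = (d - 2)*(d - 1)*(d + 1)*(d^2 - 8*d + 16) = (d - 4)*(d - 2)*(d - 1)*(d + 1)*(d - 4)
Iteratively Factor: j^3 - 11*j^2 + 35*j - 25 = (j - 5)*(j^2 - 6*j + 5) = (j - 5)*(j - 1)*(j - 5)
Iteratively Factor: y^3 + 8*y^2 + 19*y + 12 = (y + 3)*(y^2 + 5*y + 4) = (y + 1)*(y + 3)*(y + 4)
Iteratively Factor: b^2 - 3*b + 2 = (b - 1)*(b - 2)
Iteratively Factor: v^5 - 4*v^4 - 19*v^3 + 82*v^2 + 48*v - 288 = (v - 3)*(v^4 - v^3 - 22*v^2 + 16*v + 96) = (v - 3)*(v + 4)*(v^3 - 5*v^2 - 2*v + 24) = (v - 3)*(v + 2)*(v + 4)*(v^2 - 7*v + 12) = (v - 4)*(v - 3)*(v + 2)*(v + 4)*(v - 3)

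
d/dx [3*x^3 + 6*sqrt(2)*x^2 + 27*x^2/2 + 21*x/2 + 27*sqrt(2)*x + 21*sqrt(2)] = 9*x^2 + 12*sqrt(2)*x + 27*x + 21/2 + 27*sqrt(2)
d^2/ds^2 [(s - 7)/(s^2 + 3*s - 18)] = 2*((4 - 3*s)*(s^2 + 3*s - 18) + (s - 7)*(2*s + 3)^2)/(s^2 + 3*s - 18)^3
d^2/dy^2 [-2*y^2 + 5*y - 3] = -4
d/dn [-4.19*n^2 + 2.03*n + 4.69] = 2.03 - 8.38*n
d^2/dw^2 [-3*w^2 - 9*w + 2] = -6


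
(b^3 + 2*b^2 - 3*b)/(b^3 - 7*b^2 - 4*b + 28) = b*(b^2 + 2*b - 3)/(b^3 - 7*b^2 - 4*b + 28)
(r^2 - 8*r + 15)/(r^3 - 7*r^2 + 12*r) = (r - 5)/(r*(r - 4))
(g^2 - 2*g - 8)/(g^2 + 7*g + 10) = (g - 4)/(g + 5)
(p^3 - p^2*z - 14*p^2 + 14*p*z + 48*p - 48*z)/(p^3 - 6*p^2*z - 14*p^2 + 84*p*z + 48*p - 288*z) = (-p + z)/(-p + 6*z)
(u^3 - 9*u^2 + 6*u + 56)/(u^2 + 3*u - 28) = (u^2 - 5*u - 14)/(u + 7)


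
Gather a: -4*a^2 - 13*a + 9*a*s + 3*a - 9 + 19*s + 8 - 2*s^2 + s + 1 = -4*a^2 + a*(9*s - 10) - 2*s^2 + 20*s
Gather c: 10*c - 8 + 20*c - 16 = 30*c - 24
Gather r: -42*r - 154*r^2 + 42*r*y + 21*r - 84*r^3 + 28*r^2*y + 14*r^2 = -84*r^3 + r^2*(28*y - 140) + r*(42*y - 21)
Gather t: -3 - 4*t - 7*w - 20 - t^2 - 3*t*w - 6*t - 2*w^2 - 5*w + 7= -t^2 + t*(-3*w - 10) - 2*w^2 - 12*w - 16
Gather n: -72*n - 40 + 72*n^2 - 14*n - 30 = 72*n^2 - 86*n - 70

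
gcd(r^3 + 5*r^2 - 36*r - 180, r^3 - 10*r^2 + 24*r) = r - 6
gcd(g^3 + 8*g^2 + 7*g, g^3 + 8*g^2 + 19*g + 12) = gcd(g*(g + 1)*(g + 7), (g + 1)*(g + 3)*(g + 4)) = g + 1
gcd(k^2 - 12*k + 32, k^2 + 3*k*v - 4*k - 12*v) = k - 4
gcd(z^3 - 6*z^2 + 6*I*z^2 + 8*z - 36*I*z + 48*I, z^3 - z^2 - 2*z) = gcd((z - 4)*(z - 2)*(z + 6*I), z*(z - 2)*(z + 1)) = z - 2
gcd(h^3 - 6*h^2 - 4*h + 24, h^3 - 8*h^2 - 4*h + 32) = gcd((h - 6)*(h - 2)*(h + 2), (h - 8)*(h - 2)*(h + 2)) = h^2 - 4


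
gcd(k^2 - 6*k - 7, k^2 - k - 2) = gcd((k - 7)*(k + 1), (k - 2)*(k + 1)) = k + 1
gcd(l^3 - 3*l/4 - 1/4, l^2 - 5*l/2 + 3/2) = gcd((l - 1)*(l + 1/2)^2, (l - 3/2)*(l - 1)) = l - 1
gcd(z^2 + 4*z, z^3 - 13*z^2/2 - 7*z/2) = z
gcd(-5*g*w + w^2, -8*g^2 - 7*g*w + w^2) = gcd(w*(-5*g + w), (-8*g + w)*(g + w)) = 1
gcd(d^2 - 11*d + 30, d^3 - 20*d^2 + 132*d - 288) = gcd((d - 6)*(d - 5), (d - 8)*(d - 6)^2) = d - 6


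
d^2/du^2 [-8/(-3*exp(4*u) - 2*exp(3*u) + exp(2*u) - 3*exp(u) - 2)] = 8*((-48*exp(3*u) - 18*exp(2*u) + 4*exp(u) - 3)*(3*exp(4*u) + 2*exp(3*u) - exp(2*u) + 3*exp(u) + 2) + 2*(12*exp(3*u) + 6*exp(2*u) - 2*exp(u) + 3)^2*exp(u))*exp(u)/(3*exp(4*u) + 2*exp(3*u) - exp(2*u) + 3*exp(u) + 2)^3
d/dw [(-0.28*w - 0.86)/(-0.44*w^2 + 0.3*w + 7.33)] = (0.1232*w^2 - 0.084*w - (0.28*w + 0.86)*(0.88*w - 0.3) - 2.0524)/(-0.44*w^2 + 0.3*w + 7.33)^2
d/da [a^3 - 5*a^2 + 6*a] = 3*a^2 - 10*a + 6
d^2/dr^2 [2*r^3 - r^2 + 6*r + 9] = 12*r - 2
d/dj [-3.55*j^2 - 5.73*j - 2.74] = -7.1*j - 5.73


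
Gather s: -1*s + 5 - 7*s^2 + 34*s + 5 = -7*s^2 + 33*s + 10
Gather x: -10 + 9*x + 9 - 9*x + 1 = 0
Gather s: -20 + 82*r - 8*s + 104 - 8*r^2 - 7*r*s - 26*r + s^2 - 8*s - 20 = -8*r^2 + 56*r + s^2 + s*(-7*r - 16) + 64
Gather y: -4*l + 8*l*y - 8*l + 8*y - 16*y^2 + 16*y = -12*l - 16*y^2 + y*(8*l + 24)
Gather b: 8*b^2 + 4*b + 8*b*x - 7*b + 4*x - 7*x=8*b^2 + b*(8*x - 3) - 3*x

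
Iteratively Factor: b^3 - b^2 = (b)*(b^2 - b) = b*(b - 1)*(b)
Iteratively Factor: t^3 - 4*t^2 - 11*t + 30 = (t - 5)*(t^2 + t - 6) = (t - 5)*(t - 2)*(t + 3)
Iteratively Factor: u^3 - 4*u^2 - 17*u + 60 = (u - 3)*(u^2 - u - 20) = (u - 5)*(u - 3)*(u + 4)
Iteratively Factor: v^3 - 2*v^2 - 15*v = (v - 5)*(v^2 + 3*v) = v*(v - 5)*(v + 3)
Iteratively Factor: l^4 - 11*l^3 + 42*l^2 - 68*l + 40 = (l - 2)*(l^3 - 9*l^2 + 24*l - 20) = (l - 2)^2*(l^2 - 7*l + 10) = (l - 2)^3*(l - 5)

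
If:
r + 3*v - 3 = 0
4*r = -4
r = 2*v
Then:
No Solution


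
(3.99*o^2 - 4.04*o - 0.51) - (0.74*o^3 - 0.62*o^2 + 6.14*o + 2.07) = -0.74*o^3 + 4.61*o^2 - 10.18*o - 2.58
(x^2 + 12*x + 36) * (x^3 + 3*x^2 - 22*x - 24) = x^5 + 15*x^4 + 50*x^3 - 180*x^2 - 1080*x - 864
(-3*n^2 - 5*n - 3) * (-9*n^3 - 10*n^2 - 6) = 27*n^5 + 75*n^4 + 77*n^3 + 48*n^2 + 30*n + 18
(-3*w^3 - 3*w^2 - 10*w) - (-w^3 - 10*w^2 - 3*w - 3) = -2*w^3 + 7*w^2 - 7*w + 3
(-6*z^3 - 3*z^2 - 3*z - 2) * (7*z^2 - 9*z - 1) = -42*z^5 + 33*z^4 + 12*z^3 + 16*z^2 + 21*z + 2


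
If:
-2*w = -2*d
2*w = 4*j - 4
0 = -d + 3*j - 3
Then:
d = 0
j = 1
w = 0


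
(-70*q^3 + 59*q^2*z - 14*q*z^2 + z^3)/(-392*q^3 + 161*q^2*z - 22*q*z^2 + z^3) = (10*q^2 - 7*q*z + z^2)/(56*q^2 - 15*q*z + z^2)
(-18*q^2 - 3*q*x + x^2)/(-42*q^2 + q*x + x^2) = (3*q + x)/(7*q + x)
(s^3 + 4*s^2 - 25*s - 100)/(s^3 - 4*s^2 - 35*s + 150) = (s^2 + 9*s + 20)/(s^2 + s - 30)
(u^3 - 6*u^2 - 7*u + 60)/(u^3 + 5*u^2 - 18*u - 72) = (u - 5)/(u + 6)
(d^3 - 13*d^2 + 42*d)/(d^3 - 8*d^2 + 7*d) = (d - 6)/(d - 1)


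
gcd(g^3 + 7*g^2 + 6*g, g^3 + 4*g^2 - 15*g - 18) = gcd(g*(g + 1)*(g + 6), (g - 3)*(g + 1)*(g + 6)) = g^2 + 7*g + 6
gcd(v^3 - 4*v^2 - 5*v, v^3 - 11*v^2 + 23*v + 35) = v^2 - 4*v - 5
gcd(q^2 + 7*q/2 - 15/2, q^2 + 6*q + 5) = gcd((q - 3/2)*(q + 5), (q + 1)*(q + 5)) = q + 5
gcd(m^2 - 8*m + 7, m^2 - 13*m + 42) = m - 7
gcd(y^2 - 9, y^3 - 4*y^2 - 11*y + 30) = y + 3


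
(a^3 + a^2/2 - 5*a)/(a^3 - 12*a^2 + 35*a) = (a^2 + a/2 - 5)/(a^2 - 12*a + 35)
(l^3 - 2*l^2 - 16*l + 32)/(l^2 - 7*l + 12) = (l^2 + 2*l - 8)/(l - 3)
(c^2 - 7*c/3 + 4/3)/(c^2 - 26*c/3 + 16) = (3*c^2 - 7*c + 4)/(3*c^2 - 26*c + 48)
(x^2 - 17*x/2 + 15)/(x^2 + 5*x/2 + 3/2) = (2*x^2 - 17*x + 30)/(2*x^2 + 5*x + 3)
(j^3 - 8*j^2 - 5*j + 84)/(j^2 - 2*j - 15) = (j^2 - 11*j + 28)/(j - 5)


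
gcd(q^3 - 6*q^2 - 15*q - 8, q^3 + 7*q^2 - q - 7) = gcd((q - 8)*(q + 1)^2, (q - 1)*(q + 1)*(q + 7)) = q + 1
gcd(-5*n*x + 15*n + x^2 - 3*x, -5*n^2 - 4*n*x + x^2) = -5*n + x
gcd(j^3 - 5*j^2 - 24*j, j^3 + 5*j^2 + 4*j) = j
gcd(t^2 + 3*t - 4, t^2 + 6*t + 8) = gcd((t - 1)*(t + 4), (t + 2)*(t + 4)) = t + 4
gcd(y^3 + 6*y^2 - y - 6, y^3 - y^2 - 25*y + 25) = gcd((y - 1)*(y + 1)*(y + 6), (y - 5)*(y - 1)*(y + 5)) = y - 1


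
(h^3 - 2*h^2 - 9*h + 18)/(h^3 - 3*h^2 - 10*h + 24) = (h - 3)/(h - 4)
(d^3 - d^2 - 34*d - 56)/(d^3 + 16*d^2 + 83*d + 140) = (d^2 - 5*d - 14)/(d^2 + 12*d + 35)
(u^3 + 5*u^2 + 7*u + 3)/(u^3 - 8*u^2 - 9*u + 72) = (u^2 + 2*u + 1)/(u^2 - 11*u + 24)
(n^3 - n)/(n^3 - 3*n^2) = (n^2 - 1)/(n*(n - 3))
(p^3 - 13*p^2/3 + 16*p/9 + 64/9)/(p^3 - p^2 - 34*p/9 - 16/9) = (3*p - 8)/(3*p + 2)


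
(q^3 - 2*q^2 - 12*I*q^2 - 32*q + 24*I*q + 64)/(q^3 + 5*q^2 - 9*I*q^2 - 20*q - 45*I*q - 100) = (q^2 + q*(-2 - 8*I) + 16*I)/(q^2 + q*(5 - 5*I) - 25*I)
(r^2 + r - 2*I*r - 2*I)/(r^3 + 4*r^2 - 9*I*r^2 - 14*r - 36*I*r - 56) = (r + 1)/(r^2 + r*(4 - 7*I) - 28*I)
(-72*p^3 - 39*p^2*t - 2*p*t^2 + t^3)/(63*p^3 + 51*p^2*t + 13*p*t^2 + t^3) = (-8*p + t)/(7*p + t)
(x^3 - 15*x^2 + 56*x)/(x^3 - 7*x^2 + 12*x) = (x^2 - 15*x + 56)/(x^2 - 7*x + 12)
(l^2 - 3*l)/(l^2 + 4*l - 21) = l/(l + 7)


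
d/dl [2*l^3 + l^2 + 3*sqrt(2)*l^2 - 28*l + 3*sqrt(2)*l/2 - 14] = 6*l^2 + 2*l + 6*sqrt(2)*l - 28 + 3*sqrt(2)/2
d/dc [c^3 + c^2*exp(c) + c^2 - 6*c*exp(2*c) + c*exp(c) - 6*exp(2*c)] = c^2*exp(c) + 3*c^2 - 12*c*exp(2*c) + 3*c*exp(c) + 2*c - 18*exp(2*c) + exp(c)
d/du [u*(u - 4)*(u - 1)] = 3*u^2 - 10*u + 4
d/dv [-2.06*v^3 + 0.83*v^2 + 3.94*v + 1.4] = -6.18*v^2 + 1.66*v + 3.94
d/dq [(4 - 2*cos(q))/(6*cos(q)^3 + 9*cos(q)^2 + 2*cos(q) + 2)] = 24*(-4*cos(q)^3 + 9*cos(q)^2 + 12*cos(q) + 2)*sin(q)/(13*cos(q) + 9*cos(2*q) + 3*cos(3*q) + 13)^2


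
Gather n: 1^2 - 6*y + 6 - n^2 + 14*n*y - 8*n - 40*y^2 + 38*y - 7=-n^2 + n*(14*y - 8) - 40*y^2 + 32*y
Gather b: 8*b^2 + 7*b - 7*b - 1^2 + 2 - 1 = 8*b^2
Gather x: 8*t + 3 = 8*t + 3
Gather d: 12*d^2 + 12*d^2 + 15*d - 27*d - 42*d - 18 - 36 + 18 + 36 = 24*d^2 - 54*d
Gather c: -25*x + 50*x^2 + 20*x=50*x^2 - 5*x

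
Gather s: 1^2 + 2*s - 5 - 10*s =-8*s - 4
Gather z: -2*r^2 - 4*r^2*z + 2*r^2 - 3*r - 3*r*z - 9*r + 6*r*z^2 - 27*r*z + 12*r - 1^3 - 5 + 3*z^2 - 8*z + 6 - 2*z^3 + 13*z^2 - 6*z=-2*z^3 + z^2*(6*r + 16) + z*(-4*r^2 - 30*r - 14)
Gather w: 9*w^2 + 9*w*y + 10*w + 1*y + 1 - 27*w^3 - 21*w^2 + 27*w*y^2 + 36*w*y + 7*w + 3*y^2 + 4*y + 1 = -27*w^3 - 12*w^2 + w*(27*y^2 + 45*y + 17) + 3*y^2 + 5*y + 2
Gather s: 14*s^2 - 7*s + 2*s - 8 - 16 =14*s^2 - 5*s - 24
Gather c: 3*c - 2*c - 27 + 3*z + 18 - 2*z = c + z - 9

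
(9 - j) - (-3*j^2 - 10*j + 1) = 3*j^2 + 9*j + 8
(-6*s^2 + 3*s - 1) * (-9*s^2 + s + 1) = 54*s^4 - 33*s^3 + 6*s^2 + 2*s - 1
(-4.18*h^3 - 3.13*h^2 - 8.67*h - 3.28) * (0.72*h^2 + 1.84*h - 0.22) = -3.0096*h^5 - 9.9448*h^4 - 11.082*h^3 - 17.6258*h^2 - 4.1278*h + 0.7216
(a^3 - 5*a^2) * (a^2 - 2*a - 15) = a^5 - 7*a^4 - 5*a^3 + 75*a^2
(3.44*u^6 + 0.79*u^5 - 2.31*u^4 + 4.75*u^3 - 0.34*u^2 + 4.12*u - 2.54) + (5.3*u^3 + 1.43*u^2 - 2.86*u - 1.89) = 3.44*u^6 + 0.79*u^5 - 2.31*u^4 + 10.05*u^3 + 1.09*u^2 + 1.26*u - 4.43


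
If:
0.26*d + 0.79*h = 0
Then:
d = -3.03846153846154*h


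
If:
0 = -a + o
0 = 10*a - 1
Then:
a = 1/10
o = 1/10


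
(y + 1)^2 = y^2 + 2*y + 1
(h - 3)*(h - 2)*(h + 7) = h^3 + 2*h^2 - 29*h + 42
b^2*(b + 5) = b^3 + 5*b^2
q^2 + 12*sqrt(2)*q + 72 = (q + 6*sqrt(2))^2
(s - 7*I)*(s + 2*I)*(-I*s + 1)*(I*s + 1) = s^4 - 5*I*s^3 + 15*s^2 - 5*I*s + 14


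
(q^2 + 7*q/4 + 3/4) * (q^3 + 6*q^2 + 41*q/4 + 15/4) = q^5 + 31*q^4/4 + 43*q^3/2 + 419*q^2/16 + 57*q/4 + 45/16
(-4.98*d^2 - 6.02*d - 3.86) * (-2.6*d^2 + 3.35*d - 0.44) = 12.948*d^4 - 1.031*d^3 - 7.9398*d^2 - 10.2822*d + 1.6984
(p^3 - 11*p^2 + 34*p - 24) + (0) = p^3 - 11*p^2 + 34*p - 24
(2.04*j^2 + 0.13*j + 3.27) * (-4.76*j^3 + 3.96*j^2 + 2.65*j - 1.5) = -9.7104*j^5 + 7.4596*j^4 - 9.6444*j^3 + 10.2337*j^2 + 8.4705*j - 4.905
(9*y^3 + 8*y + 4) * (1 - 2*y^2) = -18*y^5 - 7*y^3 - 8*y^2 + 8*y + 4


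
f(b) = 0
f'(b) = 0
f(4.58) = 0.00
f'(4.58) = 0.00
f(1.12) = 0.00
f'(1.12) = 0.00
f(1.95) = 0.00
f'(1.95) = 0.00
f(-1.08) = 0.00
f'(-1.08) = 0.00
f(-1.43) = 0.00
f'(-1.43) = 0.00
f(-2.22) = 0.00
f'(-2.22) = 0.00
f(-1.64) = 0.00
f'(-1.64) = 0.00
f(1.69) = 0.00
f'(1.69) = 0.00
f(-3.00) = 0.00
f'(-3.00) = 0.00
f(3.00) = 0.00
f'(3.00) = 0.00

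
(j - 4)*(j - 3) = j^2 - 7*j + 12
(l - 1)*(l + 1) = l^2 - 1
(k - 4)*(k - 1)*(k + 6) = k^3 + k^2 - 26*k + 24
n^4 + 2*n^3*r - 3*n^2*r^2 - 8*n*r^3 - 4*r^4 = (n - 2*r)*(n + r)^2*(n + 2*r)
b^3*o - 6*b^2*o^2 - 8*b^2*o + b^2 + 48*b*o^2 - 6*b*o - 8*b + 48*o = (b - 8)*(b - 6*o)*(b*o + 1)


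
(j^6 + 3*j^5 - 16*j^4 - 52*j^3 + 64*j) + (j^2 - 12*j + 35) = j^6 + 3*j^5 - 16*j^4 - 52*j^3 + j^2 + 52*j + 35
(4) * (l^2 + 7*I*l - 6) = 4*l^2 + 28*I*l - 24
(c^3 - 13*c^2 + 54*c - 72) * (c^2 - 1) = c^5 - 13*c^4 + 53*c^3 - 59*c^2 - 54*c + 72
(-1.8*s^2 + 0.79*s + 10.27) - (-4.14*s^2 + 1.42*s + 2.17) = 2.34*s^2 - 0.63*s + 8.1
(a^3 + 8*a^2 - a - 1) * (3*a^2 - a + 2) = 3*a^5 + 23*a^4 - 9*a^3 + 14*a^2 - a - 2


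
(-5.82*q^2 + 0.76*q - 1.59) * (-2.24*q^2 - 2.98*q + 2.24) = 13.0368*q^4 + 15.6412*q^3 - 11.74*q^2 + 6.4406*q - 3.5616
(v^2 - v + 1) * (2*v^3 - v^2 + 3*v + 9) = 2*v^5 - 3*v^4 + 6*v^3 + 5*v^2 - 6*v + 9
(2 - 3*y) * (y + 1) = -3*y^2 - y + 2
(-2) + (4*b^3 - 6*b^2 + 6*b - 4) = 4*b^3 - 6*b^2 + 6*b - 6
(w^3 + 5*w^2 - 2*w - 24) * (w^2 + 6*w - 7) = w^5 + 11*w^4 + 21*w^3 - 71*w^2 - 130*w + 168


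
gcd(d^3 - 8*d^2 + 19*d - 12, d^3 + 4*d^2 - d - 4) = d - 1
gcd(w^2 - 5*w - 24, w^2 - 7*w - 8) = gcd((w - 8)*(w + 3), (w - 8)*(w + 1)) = w - 8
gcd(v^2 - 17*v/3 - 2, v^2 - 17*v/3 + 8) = 1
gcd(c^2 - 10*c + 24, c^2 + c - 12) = 1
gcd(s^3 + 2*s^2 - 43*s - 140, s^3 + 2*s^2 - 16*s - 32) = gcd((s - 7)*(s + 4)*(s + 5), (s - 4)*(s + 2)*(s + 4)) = s + 4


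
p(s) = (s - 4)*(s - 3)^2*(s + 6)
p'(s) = (s - 4)*(s - 3)^2 + (s - 4)*(s + 6)*(2*s - 6) + (s - 3)^2*(s + 6) = 4*s^3 - 12*s^2 - 54*s + 162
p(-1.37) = -474.81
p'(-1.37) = 203.17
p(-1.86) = -573.02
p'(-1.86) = 195.19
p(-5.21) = -490.43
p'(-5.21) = -448.07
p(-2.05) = -609.45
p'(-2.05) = 187.81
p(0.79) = -106.45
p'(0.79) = 113.82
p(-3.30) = -782.29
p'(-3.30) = 65.77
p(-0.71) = -342.94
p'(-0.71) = 192.86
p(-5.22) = -485.92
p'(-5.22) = -452.05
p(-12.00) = 21600.00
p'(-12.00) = -7830.00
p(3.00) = 0.00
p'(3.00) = 0.00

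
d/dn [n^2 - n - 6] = 2*n - 1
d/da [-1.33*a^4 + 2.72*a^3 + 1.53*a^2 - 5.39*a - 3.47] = -5.32*a^3 + 8.16*a^2 + 3.06*a - 5.39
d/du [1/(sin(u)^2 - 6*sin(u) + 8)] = 2*(3 - sin(u))*cos(u)/(sin(u)^2 - 6*sin(u) + 8)^2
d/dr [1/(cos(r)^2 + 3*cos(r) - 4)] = (2*cos(r) + 3)*sin(r)/(cos(r)^2 + 3*cos(r) - 4)^2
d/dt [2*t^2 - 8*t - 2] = 4*t - 8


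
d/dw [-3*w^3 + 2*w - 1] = 2 - 9*w^2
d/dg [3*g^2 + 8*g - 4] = 6*g + 8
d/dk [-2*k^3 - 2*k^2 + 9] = 2*k*(-3*k - 2)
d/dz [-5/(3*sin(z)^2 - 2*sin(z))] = 10*(3/tan(z) - cos(z)/sin(z)^2)/(3*sin(z) - 2)^2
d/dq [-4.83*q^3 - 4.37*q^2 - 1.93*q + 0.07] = -14.49*q^2 - 8.74*q - 1.93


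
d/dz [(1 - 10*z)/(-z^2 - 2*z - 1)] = 2*(6 - 5*z)/(z^3 + 3*z^2 + 3*z + 1)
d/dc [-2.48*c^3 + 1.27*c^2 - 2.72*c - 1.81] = -7.44*c^2 + 2.54*c - 2.72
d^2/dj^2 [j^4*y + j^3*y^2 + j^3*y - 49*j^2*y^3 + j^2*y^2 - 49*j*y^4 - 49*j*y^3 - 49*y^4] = 2*y*(6*j^2 + 3*j*y + 3*j - 49*y^2 + y)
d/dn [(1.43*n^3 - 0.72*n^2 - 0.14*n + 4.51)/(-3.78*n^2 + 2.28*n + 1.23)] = (-5.4054*n^4 + 6.5208*n^3 + 3.1059*n^2 + 32.3244*n - 10.455)/(14.2884*n^4 - 17.2368*n^3 - 4.1004*n^2 + 5.6088*n + 1.5129)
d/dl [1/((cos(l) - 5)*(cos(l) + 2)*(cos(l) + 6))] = (-3*sin(l)^2 + 6*cos(l) - 25)*sin(l)/((cos(l) - 5)^2*(cos(l) + 2)^2*(cos(l) + 6)^2)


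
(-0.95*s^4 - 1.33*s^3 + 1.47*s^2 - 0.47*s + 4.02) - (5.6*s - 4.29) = -0.95*s^4 - 1.33*s^3 + 1.47*s^2 - 6.07*s + 8.31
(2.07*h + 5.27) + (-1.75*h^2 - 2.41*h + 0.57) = -1.75*h^2 - 0.34*h + 5.84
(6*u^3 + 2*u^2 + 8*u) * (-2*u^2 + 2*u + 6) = -12*u^5 + 8*u^4 + 24*u^3 + 28*u^2 + 48*u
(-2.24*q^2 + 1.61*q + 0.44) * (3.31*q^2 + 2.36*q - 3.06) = -7.4144*q^4 + 0.0427*q^3 + 12.1104*q^2 - 3.8882*q - 1.3464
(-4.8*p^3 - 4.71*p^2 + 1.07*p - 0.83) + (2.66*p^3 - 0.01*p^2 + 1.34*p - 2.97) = -2.14*p^3 - 4.72*p^2 + 2.41*p - 3.8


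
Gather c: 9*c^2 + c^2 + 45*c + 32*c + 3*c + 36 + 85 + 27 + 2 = 10*c^2 + 80*c + 150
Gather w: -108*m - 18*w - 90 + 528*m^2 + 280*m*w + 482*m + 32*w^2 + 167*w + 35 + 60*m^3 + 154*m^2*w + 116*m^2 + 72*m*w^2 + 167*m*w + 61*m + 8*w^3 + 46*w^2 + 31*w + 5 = 60*m^3 + 644*m^2 + 435*m + 8*w^3 + w^2*(72*m + 78) + w*(154*m^2 + 447*m + 180) - 50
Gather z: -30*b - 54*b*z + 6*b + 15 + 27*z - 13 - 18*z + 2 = -24*b + z*(9 - 54*b) + 4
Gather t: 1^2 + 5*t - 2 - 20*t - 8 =-15*t - 9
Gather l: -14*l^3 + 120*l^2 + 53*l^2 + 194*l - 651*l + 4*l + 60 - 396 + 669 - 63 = -14*l^3 + 173*l^2 - 453*l + 270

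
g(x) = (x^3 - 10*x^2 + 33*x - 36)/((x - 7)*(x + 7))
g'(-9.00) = -18.66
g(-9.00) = -58.50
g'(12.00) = 0.65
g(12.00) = 6.82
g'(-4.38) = -10.47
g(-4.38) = 15.31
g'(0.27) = -0.56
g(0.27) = 0.57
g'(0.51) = -0.47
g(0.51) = 0.44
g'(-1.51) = -1.65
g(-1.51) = 2.40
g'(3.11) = 0.00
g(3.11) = 0.00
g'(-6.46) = -268.47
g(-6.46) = 128.79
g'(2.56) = -0.03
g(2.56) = 0.01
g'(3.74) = -0.00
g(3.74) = 0.00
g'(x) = (3*x^2 - 20*x + 33)/((x - 7)*(x + 7)) - (x^3 - 10*x^2 + 33*x - 36)/((x - 7)*(x + 7)^2) - (x^3 - 10*x^2 + 33*x - 36)/((x - 7)^2*(x + 7))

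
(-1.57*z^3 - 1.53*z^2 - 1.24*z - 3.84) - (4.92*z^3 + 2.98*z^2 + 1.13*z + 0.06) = -6.49*z^3 - 4.51*z^2 - 2.37*z - 3.9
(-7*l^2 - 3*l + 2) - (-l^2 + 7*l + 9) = -6*l^2 - 10*l - 7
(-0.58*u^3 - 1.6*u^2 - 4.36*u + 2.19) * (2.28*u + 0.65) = -1.3224*u^4 - 4.025*u^3 - 10.9808*u^2 + 2.1592*u + 1.4235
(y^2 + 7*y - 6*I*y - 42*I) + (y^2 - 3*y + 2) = 2*y^2 + 4*y - 6*I*y + 2 - 42*I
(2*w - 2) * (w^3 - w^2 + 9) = 2*w^4 - 4*w^3 + 2*w^2 + 18*w - 18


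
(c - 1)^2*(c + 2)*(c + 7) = c^4 + 7*c^3 - 3*c^2 - 19*c + 14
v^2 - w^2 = (v - w)*(v + w)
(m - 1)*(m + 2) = m^2 + m - 2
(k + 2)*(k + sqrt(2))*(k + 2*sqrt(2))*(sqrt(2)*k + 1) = sqrt(2)*k^4 + 2*sqrt(2)*k^3 + 7*k^3 + 7*sqrt(2)*k^2 + 14*k^2 + 4*k + 14*sqrt(2)*k + 8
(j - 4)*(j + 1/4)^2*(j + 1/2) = j^4 - 3*j^3 - 59*j^2/16 - 39*j/32 - 1/8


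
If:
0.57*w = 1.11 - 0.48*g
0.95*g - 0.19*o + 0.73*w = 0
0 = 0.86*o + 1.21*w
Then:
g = -17.63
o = -23.63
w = 16.80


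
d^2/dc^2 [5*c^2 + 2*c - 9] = 10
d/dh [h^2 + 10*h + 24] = 2*h + 10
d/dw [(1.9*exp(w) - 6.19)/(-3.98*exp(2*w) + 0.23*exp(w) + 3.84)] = (7.562*exp(2*w) - 49.2724*exp(w) + 8.7197)*exp(w)/(15.8404*exp(4*w) - 1.8308*exp(3*w) - 30.5135*exp(2*w) + 1.7664*exp(w) + 14.7456)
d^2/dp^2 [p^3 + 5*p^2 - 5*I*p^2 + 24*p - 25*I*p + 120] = 6*p + 10 - 10*I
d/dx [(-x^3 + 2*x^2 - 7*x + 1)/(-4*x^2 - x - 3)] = (4*x^4 + 2*x^3 - 21*x^2 - 4*x + 22)/(16*x^4 + 8*x^3 + 25*x^2 + 6*x + 9)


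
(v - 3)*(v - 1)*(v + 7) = v^3 + 3*v^2 - 25*v + 21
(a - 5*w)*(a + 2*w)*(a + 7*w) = a^3 + 4*a^2*w - 31*a*w^2 - 70*w^3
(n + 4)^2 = n^2 + 8*n + 16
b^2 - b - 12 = (b - 4)*(b + 3)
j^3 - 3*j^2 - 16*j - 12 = (j - 6)*(j + 1)*(j + 2)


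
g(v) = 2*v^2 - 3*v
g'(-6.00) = -27.00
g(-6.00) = 90.00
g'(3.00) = 9.00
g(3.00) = 9.00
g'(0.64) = -0.44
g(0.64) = -1.10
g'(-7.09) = -31.36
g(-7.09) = 121.81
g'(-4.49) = -20.96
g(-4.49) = 53.79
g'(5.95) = 20.80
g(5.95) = 52.96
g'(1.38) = 2.52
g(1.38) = -0.33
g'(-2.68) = -13.72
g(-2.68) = 22.40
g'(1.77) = 4.08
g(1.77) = 0.96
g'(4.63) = 15.52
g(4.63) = 28.98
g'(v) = 4*v - 3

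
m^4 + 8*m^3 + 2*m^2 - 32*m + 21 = (m - 1)^2*(m + 3)*(m + 7)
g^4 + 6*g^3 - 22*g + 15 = (g - 1)^2*(g + 3)*(g + 5)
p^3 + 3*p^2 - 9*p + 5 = (p - 1)^2*(p + 5)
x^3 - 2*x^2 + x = x*(x - 1)^2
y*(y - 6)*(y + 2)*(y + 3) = y^4 - y^3 - 24*y^2 - 36*y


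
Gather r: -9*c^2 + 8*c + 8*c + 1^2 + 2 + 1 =-9*c^2 + 16*c + 4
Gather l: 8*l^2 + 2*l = 8*l^2 + 2*l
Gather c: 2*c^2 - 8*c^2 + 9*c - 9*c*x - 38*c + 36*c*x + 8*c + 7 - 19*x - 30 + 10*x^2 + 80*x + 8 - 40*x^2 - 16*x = -6*c^2 + c*(27*x - 21) - 30*x^2 + 45*x - 15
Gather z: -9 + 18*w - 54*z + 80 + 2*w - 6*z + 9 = 20*w - 60*z + 80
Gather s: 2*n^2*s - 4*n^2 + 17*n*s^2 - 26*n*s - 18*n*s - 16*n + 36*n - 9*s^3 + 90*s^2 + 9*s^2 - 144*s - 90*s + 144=-4*n^2 + 20*n - 9*s^3 + s^2*(17*n + 99) + s*(2*n^2 - 44*n - 234) + 144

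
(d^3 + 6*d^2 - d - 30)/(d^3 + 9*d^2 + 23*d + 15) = (d - 2)/(d + 1)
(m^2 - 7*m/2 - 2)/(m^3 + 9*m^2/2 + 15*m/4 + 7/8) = 4*(m - 4)/(4*m^2 + 16*m + 7)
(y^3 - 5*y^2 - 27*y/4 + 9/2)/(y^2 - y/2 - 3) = (y^2 - 13*y/2 + 3)/(y - 2)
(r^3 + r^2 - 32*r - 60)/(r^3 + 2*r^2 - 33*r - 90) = (r + 2)/(r + 3)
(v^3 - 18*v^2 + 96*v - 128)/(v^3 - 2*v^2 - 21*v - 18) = (-v^3 + 18*v^2 - 96*v + 128)/(-v^3 + 2*v^2 + 21*v + 18)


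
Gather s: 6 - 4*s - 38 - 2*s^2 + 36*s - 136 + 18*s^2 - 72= 16*s^2 + 32*s - 240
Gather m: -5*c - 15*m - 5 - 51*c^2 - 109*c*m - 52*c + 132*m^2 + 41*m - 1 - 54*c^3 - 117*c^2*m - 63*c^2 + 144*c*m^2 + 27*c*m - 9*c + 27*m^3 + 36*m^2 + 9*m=-54*c^3 - 114*c^2 - 66*c + 27*m^3 + m^2*(144*c + 168) + m*(-117*c^2 - 82*c + 35) - 6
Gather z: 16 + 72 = 88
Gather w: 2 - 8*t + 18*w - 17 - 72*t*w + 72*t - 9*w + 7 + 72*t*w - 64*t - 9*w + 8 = 0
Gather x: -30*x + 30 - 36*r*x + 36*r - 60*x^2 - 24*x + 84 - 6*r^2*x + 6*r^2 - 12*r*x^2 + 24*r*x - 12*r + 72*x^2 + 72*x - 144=6*r^2 + 24*r + x^2*(12 - 12*r) + x*(-6*r^2 - 12*r + 18) - 30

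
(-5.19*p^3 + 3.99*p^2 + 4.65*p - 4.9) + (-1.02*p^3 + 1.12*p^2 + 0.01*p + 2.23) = -6.21*p^3 + 5.11*p^2 + 4.66*p - 2.67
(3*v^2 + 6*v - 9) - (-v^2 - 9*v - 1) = 4*v^2 + 15*v - 8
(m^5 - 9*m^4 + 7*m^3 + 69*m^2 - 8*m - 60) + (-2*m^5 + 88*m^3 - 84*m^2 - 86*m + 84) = -m^5 - 9*m^4 + 95*m^3 - 15*m^2 - 94*m + 24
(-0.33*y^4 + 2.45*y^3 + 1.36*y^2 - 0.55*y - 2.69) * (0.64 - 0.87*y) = 0.2871*y^5 - 2.3427*y^4 + 0.3848*y^3 + 1.3489*y^2 + 1.9883*y - 1.7216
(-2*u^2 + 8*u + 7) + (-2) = -2*u^2 + 8*u + 5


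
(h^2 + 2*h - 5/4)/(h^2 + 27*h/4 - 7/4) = (4*h^2 + 8*h - 5)/(4*h^2 + 27*h - 7)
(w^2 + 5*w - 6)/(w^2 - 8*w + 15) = (w^2 + 5*w - 6)/(w^2 - 8*w + 15)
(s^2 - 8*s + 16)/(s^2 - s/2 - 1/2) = 2*(-s^2 + 8*s - 16)/(-2*s^2 + s + 1)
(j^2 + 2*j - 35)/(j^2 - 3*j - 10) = (j + 7)/(j + 2)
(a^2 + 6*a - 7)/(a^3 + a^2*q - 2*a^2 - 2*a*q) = (a^2 + 6*a - 7)/(a*(a^2 + a*q - 2*a - 2*q))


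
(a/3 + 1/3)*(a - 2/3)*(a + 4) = a^3/3 + 13*a^2/9 + 2*a/9 - 8/9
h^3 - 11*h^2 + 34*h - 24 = (h - 6)*(h - 4)*(h - 1)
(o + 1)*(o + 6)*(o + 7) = o^3 + 14*o^2 + 55*o + 42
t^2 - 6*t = t*(t - 6)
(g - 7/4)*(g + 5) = g^2 + 13*g/4 - 35/4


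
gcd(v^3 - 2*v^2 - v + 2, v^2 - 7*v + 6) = v - 1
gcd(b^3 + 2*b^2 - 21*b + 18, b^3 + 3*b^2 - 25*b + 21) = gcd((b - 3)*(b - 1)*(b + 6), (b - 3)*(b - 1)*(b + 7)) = b^2 - 4*b + 3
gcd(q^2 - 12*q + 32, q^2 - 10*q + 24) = q - 4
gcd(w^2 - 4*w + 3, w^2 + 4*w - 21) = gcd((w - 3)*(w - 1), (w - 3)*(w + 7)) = w - 3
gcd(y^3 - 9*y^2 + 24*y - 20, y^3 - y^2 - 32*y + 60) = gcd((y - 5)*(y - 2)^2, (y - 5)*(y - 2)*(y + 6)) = y^2 - 7*y + 10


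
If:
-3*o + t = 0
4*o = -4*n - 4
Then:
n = -t/3 - 1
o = t/3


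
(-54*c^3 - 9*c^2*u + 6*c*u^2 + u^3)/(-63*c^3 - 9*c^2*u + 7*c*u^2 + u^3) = (6*c + u)/(7*c + u)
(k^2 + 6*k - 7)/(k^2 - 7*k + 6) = (k + 7)/(k - 6)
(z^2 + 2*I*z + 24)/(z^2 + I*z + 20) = (z + 6*I)/(z + 5*I)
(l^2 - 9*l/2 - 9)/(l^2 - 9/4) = 2*(l - 6)/(2*l - 3)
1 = 1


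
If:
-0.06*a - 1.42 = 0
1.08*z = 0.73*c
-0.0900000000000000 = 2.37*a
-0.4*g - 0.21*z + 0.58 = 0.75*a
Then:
No Solution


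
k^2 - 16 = (k - 4)*(k + 4)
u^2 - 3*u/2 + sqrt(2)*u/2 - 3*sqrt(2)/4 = (u - 3/2)*(u + sqrt(2)/2)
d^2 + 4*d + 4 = (d + 2)^2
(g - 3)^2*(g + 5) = g^3 - g^2 - 21*g + 45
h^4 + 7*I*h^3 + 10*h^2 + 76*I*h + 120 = (h - 2*I)^2*(h + 5*I)*(h + 6*I)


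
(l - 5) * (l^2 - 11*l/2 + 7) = l^3 - 21*l^2/2 + 69*l/2 - 35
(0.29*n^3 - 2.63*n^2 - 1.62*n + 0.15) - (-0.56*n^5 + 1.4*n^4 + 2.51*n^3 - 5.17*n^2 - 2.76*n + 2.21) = 0.56*n^5 - 1.4*n^4 - 2.22*n^3 + 2.54*n^2 + 1.14*n - 2.06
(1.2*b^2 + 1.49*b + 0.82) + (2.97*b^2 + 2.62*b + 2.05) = 4.17*b^2 + 4.11*b + 2.87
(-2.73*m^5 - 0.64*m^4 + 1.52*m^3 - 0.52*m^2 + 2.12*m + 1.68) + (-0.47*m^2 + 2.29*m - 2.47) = -2.73*m^5 - 0.64*m^4 + 1.52*m^3 - 0.99*m^2 + 4.41*m - 0.79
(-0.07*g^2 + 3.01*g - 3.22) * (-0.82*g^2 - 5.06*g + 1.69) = 0.0574*g^4 - 2.114*g^3 - 12.7085*g^2 + 21.3801*g - 5.4418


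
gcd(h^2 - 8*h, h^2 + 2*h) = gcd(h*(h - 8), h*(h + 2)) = h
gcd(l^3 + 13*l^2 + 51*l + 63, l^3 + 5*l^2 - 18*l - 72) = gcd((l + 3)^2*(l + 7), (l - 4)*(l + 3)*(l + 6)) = l + 3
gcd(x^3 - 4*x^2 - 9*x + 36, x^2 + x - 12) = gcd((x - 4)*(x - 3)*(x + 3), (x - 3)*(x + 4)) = x - 3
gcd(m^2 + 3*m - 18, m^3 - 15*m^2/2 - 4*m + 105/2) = m - 3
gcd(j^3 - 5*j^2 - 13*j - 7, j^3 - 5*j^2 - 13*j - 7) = j^3 - 5*j^2 - 13*j - 7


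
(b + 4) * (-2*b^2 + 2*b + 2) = -2*b^3 - 6*b^2 + 10*b + 8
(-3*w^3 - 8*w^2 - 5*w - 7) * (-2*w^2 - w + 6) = 6*w^5 + 19*w^4 - 29*w^2 - 23*w - 42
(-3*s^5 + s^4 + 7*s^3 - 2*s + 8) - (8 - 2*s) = -3*s^5 + s^4 + 7*s^3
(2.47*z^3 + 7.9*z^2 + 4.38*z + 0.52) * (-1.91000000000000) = -4.7177*z^3 - 15.089*z^2 - 8.3658*z - 0.9932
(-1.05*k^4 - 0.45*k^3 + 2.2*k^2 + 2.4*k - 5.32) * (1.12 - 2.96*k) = 3.108*k^5 + 0.156*k^4 - 7.016*k^3 - 4.64*k^2 + 18.4352*k - 5.9584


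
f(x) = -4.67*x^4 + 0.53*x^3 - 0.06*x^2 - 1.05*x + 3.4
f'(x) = -18.68*x^3 + 1.59*x^2 - 0.12*x - 1.05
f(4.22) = -1443.31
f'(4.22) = -1377.07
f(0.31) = 3.04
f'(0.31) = -1.49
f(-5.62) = -4745.34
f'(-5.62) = 3365.62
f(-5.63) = -4779.09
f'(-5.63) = 3383.54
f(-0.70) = 2.80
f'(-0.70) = 6.22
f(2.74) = -252.25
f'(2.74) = -373.70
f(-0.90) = 0.85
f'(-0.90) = 13.96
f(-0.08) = 3.48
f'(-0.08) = -1.02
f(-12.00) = -97745.60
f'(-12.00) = 32508.39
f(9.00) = -30264.41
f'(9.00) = -13491.06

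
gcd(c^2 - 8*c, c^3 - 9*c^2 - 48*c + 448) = c - 8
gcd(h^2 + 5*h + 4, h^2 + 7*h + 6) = h + 1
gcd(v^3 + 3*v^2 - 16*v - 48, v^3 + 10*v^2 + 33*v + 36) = v^2 + 7*v + 12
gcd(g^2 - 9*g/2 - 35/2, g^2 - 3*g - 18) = 1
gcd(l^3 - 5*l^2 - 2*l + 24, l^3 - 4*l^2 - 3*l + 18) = l^2 - l - 6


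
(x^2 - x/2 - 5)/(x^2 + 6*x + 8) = (x - 5/2)/(x + 4)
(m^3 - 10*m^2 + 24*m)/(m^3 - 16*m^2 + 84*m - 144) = m/(m - 6)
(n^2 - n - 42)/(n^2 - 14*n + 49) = (n + 6)/(n - 7)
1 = 1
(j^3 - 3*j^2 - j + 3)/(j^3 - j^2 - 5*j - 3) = (j - 1)/(j + 1)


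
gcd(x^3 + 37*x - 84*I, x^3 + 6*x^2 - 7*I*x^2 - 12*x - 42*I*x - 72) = x^2 - 7*I*x - 12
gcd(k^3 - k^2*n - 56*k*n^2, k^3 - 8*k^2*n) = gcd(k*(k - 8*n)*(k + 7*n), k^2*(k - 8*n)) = k^2 - 8*k*n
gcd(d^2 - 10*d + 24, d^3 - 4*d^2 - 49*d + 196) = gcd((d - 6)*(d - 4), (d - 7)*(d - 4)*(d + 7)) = d - 4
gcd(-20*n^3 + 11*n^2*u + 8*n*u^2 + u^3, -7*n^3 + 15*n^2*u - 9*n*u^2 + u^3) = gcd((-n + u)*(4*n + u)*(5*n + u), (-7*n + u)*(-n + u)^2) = -n + u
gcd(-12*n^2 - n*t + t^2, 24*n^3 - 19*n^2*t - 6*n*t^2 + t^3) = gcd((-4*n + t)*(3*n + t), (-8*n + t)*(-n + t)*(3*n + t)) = 3*n + t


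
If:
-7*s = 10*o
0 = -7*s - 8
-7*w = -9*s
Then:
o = 4/5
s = -8/7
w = -72/49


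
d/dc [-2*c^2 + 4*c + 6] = 4 - 4*c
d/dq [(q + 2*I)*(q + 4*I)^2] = (q + 4*I)*(3*q + 8*I)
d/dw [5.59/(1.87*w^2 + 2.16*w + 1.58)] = (-20.9066*w - 12.0744)/(1.87*w^2 + 2.16*w + 1.58)^2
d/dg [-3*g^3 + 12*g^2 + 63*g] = -9*g^2 + 24*g + 63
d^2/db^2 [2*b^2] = 4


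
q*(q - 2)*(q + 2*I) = q^3 - 2*q^2 + 2*I*q^2 - 4*I*q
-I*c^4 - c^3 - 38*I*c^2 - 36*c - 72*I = (c - 6*I)*(c - 2*I)*(c + 6*I)*(-I*c + 1)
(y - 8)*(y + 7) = y^2 - y - 56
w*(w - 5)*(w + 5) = w^3 - 25*w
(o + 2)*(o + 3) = o^2 + 5*o + 6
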